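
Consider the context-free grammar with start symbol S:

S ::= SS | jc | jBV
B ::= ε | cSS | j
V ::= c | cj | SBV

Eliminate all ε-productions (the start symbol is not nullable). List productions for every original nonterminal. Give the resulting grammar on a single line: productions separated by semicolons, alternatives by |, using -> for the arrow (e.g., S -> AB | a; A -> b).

Nullable set: {B}.
S -> jBV: B nullable, giving jBV | jV.
Drop B -> ε.
V -> SBV: B nullable, giving SBV | SV.
Unchanged (no nullable symbols): S -> SS; S -> jc; B -> cSS; B -> j; V -> c; V -> cj.

S -> SS | jV | jc | jBV; B -> j | cSS; V -> c | SV | cj | SBV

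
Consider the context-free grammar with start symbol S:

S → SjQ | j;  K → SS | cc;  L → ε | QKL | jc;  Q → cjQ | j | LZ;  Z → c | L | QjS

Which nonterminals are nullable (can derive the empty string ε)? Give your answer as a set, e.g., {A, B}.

Directly nullable (have an ε-rule): {L}.
Z is nullable via Z -> L (every symbol on the right is already known nullable).
Q is nullable via Q -> LZ (every symbol on the right is already known nullable).
Not nullable: K, S — each has a terminal in every rule's right-hand side or depends on a non-nullable symbol.

{L, Q, Z}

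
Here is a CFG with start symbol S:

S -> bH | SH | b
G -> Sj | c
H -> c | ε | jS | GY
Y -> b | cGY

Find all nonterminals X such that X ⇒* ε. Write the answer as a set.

{H}

Directly nullable (have an ε-rule): {H}.
Not nullable: G, S, Y — each has a terminal in every rule's right-hand side or depends on a non-nullable symbol.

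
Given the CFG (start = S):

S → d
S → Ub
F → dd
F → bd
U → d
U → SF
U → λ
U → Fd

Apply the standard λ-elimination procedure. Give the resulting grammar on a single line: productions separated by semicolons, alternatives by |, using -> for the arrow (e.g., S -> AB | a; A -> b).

Nullable set: {U}.
S -> Ub: U nullable, giving Ub | b.
Drop U -> λ.
Unchanged (no nullable symbols): S -> d; F -> bd; F -> dd; U -> Fd; U -> SF; U -> d.

S -> b | d | Ub; F -> bd | dd; U -> d | Fd | SF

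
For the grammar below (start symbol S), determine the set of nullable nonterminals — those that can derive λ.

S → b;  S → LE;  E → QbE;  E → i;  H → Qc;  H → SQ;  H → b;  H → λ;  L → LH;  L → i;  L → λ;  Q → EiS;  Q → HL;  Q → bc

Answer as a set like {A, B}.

{H, L, Q}

Directly nullable (have an ε-rule): {H, L}.
Q is nullable via Q -> HL (every symbol on the right is already known nullable).
Not nullable: E, S — each has a terminal in every rule's right-hand side or depends on a non-nullable symbol.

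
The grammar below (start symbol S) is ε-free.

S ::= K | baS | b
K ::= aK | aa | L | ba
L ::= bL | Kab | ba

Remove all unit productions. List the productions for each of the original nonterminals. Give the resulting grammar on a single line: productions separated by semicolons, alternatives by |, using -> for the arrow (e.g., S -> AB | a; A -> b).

S -> b | aK | aa | bL | ba | Kab | baS; K -> aK | aa | bL | ba | Kab; L -> bL | ba | Kab

Unit productions: K->L, S->K.
Unit pairs (A ⇒* B via units): (K,L), (S,K), (S,L).
S: inherits non-unit rules of {K, L, S} → Kab | aK | aa | b | bL | ba | baS.
K: inherits non-unit rules of {K, L} → Kab | aK | aa | bL | ba.
L: inherits non-unit rules of {L} → Kab | bL | ba.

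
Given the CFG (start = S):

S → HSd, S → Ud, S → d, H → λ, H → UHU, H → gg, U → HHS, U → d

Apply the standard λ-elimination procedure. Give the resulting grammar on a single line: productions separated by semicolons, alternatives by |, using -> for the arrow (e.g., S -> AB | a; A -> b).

Nullable set: {H}.
S -> HSd: H nullable, giving HSd | Sd.
Drop H -> λ.
H -> UHU: H nullable, giving UHU | UU.
U -> HHS: H, H nullable, giving HHS | HS | S.
Unchanged (no nullable symbols): S -> Ud; S -> d; H -> gg; U -> d.

S -> d | Sd | Ud | HSd; H -> UU | gg | UHU; U -> S | d | HS | HHS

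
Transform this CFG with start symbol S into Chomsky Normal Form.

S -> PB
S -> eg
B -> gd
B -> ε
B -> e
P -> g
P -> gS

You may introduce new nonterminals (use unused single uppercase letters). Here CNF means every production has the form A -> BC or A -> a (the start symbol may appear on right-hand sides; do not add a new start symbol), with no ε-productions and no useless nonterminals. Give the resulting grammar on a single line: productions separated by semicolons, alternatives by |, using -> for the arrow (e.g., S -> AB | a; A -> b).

Nullable: {B}; after ε-elimination: S -> P | PB | eg; B -> e | gd; P -> g | gS.
After unit-elimination: S -> g | PB | eg | gS; B -> e | gd; P -> g | gS.
TERM: introduce C -> d, D -> e, A -> g and substitute in every rule of length ≥2.

S -> g | AS | DA | PB; A -> g; B -> e | AC; C -> d; D -> e; P -> g | AS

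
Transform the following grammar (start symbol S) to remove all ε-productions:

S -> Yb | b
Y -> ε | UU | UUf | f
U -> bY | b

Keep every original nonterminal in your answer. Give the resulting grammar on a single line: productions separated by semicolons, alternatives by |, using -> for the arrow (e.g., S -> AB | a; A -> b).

S -> b | Yb; U -> b | bY; Y -> f | UU | UUf

Nullable set: {Y}.
S -> Yb: Y nullable, giving Yb | b.
U -> bY: Y nullable, giving b | bY.
Drop Y -> ε.
Unchanged (no nullable symbols): S -> b; U -> b; Y -> UU; Y -> UUf; Y -> f.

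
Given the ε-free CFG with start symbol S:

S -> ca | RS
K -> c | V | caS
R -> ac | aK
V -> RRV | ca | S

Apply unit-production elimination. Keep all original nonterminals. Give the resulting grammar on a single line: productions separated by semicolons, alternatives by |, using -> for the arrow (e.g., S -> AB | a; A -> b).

Unit productions: K->V, V->S.
Unit pairs (A ⇒* B via units): (K,S), (K,V), (V,S).
S: inherits non-unit rules of {S} → RS | ca.
K: inherits non-unit rules of {K, S, V} → RRV | RS | c | ca | caS.
R: inherits non-unit rules of {R} → aK | ac.
V: inherits non-unit rules of {S, V} → RRV | RS | ca.

S -> RS | ca; K -> c | RS | ca | RRV | caS; R -> aK | ac; V -> RS | ca | RRV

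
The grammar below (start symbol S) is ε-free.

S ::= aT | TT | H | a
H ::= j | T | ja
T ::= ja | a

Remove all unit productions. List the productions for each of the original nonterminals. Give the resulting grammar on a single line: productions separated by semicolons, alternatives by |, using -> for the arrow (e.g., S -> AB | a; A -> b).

S -> a | j | TT | aT | ja; H -> a | j | ja; T -> a | ja

Unit productions: H->T, S->H.
Unit pairs (A ⇒* B via units): (H,T), (S,H), (S,T).
S: inherits non-unit rules of {H, S, T} → TT | a | aT | j | ja.
H: inherits non-unit rules of {H, T} → a | j | ja.
T: inherits non-unit rules of {T} → a | ja.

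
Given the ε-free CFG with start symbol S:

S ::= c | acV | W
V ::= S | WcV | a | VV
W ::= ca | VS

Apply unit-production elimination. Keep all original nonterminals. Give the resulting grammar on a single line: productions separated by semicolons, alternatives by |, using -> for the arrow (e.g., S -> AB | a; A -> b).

Unit productions: S->W, V->S.
Unit pairs (A ⇒* B via units): (S,W), (V,S), (V,W).
S: inherits non-unit rules of {S, W} → VS | acV | c | ca.
V: inherits non-unit rules of {S, V, W} → VS | VV | WcV | a | acV | c | ca.
W: inherits non-unit rules of {W} → VS | ca.

S -> c | VS | ca | acV; V -> a | c | VS | VV | ca | WcV | acV; W -> VS | ca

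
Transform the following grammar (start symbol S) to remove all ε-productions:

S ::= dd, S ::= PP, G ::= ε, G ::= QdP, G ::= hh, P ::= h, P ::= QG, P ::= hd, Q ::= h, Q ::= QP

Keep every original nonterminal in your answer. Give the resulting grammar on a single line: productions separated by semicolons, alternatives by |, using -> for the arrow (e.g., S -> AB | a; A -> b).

S -> PP | dd; G -> hh | QdP; P -> Q | h | QG | hd; Q -> h | QP

Nullable set: {G}.
Drop G -> ε.
P -> QG: G nullable, giving Q | QG.
Unchanged (no nullable symbols): S -> PP; S -> dd; G -> QdP; G -> hh; P -> h; P -> hd; Q -> QP; Q -> h.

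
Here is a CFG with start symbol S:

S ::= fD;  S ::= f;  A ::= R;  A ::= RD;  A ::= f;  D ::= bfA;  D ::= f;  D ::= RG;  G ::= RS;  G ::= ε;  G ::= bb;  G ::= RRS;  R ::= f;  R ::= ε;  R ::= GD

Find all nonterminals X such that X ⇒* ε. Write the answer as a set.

{A, D, G, R}

Directly nullable (have an ε-rule): {G, R}.
A is nullable via A -> R (every symbol on the right is already known nullable).
D is nullable via D -> RG (every symbol on the right is already known nullable).
Not nullable: S — each has a terminal in every rule's right-hand side or depends on a non-nullable symbol.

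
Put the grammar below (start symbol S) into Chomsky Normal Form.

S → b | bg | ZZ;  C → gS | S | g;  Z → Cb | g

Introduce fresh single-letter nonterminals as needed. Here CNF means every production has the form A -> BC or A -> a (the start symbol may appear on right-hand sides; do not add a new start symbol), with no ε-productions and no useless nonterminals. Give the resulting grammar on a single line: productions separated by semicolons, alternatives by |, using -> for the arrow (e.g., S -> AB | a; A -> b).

S -> b | AB | ZZ; A -> b; B -> g; C -> b | g | AB | BS | ZZ; Z -> g | CA

No ε-productions.
After unit-elimination: S -> b | ZZ | bg; C -> b | g | ZZ | bg | gS; Z -> g | Cb.
TERM: introduce A -> b, B -> g and substitute in every rule of length ≥2.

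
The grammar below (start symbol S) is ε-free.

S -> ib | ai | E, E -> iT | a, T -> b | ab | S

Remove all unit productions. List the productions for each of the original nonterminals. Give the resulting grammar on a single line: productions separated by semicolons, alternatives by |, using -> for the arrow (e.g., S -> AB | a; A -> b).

Unit productions: S->E, T->S.
Unit pairs (A ⇒* B via units): (S,E), (T,E), (T,S).
S: inherits non-unit rules of {E, S} → a | ai | iT | ib.
E: inherits non-unit rules of {E} → a | iT.
T: inherits non-unit rules of {E, S, T} → a | ab | ai | b | iT | ib.

S -> a | ai | iT | ib; E -> a | iT; T -> a | b | ab | ai | iT | ib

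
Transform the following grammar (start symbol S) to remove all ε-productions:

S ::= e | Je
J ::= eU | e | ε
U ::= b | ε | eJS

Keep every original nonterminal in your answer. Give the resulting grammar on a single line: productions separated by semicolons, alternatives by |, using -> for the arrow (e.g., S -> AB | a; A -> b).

Nullable set: {J, U}.
S -> Je: J nullable, giving Je | e.
Drop J -> ε.
J -> eU: U nullable, giving e | eU.
Drop U -> ε.
U -> eJS: J nullable, giving eJS | eS.
Unchanged (no nullable symbols): S -> e; J -> e; U -> b.

S -> e | Je; J -> e | eU; U -> b | eS | eJS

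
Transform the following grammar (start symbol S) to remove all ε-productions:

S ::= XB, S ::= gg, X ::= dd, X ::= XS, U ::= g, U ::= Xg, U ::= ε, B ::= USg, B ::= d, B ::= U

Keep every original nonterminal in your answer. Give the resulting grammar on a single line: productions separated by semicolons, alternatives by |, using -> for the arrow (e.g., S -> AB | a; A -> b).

S -> X | XB | gg; B -> U | d | Sg | USg; U -> g | Xg; X -> XS | dd

Nullable set: {B, U}.
S -> XB: B nullable, giving X | XB.
B -> U: U nullable, giving U.
B -> USg: U nullable, giving Sg | USg.
Drop U -> ε.
Unchanged (no nullable symbols): S -> gg; B -> d; U -> Xg; U -> g; X -> XS; X -> dd.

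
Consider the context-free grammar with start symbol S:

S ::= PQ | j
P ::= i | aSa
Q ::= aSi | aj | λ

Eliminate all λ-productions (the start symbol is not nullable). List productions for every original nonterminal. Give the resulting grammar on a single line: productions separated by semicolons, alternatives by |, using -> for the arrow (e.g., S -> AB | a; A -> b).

Nullable set: {Q}.
S -> PQ: Q nullable, giving P | PQ.
Drop Q -> λ.
Unchanged (no nullable symbols): S -> j; P -> aSa; P -> i; Q -> aSi; Q -> aj.

S -> P | j | PQ; P -> i | aSa; Q -> aj | aSi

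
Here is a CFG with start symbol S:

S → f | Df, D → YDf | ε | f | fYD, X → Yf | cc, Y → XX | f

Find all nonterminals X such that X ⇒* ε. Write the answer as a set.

{D}

Directly nullable (have an ε-rule): {D}.
Not nullable: S, X, Y — each has a terminal in every rule's right-hand side or depends on a non-nullable symbol.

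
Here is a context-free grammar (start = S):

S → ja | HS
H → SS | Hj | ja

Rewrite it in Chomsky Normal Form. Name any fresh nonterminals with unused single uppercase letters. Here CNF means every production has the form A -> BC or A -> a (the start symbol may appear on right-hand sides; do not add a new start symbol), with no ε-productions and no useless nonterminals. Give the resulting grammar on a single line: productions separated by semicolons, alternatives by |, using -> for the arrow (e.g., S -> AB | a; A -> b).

S -> AB | HS; A -> j; B -> a; H -> AB | HA | SS

No ε-productions.
No unit productions to eliminate.
TERM: introduce B -> a, A -> j and substitute in every rule of length ≥2.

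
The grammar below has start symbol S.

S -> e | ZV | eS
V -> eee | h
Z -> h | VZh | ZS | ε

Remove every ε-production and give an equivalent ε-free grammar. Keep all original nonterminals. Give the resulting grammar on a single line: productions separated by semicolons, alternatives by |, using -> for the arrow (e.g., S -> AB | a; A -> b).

Nullable set: {Z}.
S -> ZV: Z nullable, giving V | ZV.
Drop Z -> ε.
Z -> VZh: Z nullable, giving VZh | Vh.
Z -> ZS: Z nullable, giving S | ZS.
Unchanged (no nullable symbols): S -> e; S -> eS; V -> eee; V -> h; Z -> h.

S -> V | e | ZV | eS; V -> h | eee; Z -> S | h | Vh | ZS | VZh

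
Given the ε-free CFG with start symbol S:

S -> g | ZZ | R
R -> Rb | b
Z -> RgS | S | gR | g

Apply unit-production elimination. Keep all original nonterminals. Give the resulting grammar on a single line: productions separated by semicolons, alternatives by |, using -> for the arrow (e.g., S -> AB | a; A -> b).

S -> b | g | Rb | ZZ; R -> b | Rb; Z -> b | g | Rb | ZZ | gR | RgS

Unit productions: S->R, Z->S.
Unit pairs (A ⇒* B via units): (S,R), (Z,R), (Z,S).
S: inherits non-unit rules of {R, S} → Rb | ZZ | b | g.
R: inherits non-unit rules of {R} → Rb | b.
Z: inherits non-unit rules of {R, S, Z} → Rb | RgS | ZZ | b | g | gR.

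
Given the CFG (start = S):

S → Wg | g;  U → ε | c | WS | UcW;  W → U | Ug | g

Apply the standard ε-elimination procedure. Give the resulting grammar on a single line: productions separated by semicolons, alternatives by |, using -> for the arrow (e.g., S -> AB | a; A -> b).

S -> g | Wg; U -> S | c | Uc | WS | cW | UcW; W -> U | g | Ug

Nullable set: {U, W}.
S -> Wg: W nullable, giving Wg | g.
Drop U -> ε.
U -> UcW: U, W nullable, giving Uc | UcW | c | cW.
U -> WS: W nullable, giving S | WS.
W -> U: U nullable, giving U.
W -> Ug: U nullable, giving Ug | g.
Unchanged (no nullable symbols): S -> g; U -> c; W -> g.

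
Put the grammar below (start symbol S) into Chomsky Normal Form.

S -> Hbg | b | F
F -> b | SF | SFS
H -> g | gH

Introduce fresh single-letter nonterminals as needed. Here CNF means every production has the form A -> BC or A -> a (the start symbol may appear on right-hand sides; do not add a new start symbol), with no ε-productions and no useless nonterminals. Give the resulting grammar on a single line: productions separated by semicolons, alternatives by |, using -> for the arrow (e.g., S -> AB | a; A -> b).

No ε-productions.
After unit-elimination: S -> b | SF | Hbg | SFS; F -> b | SF | SFS; H -> g | gH.
TERM: introduce B -> b, A -> g and substitute in every rule of length ≥2.
BIN: F -> SFS becomes F -> SC, C -> FS; S -> HBA becomes S -> HD, D -> BA; S -> SFS becomes S -> SE, E -> FS.

S -> b | HD | SE | SF; A -> g; B -> b; C -> FS; D -> BA; E -> FS; F -> b | SC | SF; H -> g | AH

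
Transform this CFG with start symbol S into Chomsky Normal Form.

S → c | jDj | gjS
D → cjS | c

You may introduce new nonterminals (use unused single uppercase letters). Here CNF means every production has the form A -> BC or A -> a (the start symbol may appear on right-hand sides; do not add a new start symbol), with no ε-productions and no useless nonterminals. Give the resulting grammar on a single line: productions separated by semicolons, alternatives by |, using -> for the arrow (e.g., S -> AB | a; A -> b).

No ε-productions.
No unit productions to eliminate.
TERM: introduce A -> c, C -> g, B -> j and substitute in every rule of length ≥2.
BIN: D -> ABS becomes D -> AE, E -> BS; S -> BDB becomes S -> BF, F -> DB; S -> CBS becomes S -> CG, G -> BS.

S -> c | BF | CG; A -> c; B -> j; C -> g; D -> c | AE; E -> BS; F -> DB; G -> BS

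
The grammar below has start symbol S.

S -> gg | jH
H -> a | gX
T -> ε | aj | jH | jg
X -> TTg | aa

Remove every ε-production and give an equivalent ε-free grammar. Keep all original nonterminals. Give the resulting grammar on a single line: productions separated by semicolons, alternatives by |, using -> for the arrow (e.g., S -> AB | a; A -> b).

Nullable set: {T}.
Drop T -> ε.
X -> TTg: T, T nullable, giving TTg | Tg | g.
Unchanged (no nullable symbols): S -> gg; S -> jH; H -> a; H -> gX; T -> aj; T -> jH; T -> jg; X -> aa.

S -> gg | jH; H -> a | gX; T -> aj | jH | jg; X -> g | Tg | aa | TTg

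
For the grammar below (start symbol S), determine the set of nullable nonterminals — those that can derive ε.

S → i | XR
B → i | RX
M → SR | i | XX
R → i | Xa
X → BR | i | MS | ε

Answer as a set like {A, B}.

{M, X}

Directly nullable (have an ε-rule): {X}.
M is nullable via M -> XX (every symbol on the right is already known nullable).
Not nullable: B, R, S — each has a terminal in every rule's right-hand side or depends on a non-nullable symbol.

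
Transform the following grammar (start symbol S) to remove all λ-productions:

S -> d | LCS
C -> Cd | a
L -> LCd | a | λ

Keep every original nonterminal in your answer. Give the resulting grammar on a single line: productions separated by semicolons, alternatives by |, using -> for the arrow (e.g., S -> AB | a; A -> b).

Nullable set: {L}.
S -> LCS: L nullable, giving CS | LCS.
Drop L -> λ.
L -> LCd: L nullable, giving Cd | LCd.
Unchanged (no nullable symbols): S -> d; C -> Cd; C -> a; L -> a.

S -> d | CS | LCS; C -> a | Cd; L -> a | Cd | LCd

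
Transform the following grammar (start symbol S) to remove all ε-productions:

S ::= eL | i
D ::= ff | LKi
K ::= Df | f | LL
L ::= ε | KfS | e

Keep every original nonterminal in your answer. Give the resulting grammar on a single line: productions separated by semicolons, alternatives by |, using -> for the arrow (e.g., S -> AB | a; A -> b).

Nullable set: {K, L}.
S -> eL: L nullable, giving e | eL.
D -> LKi: L, K nullable, giving Ki | LKi | Li | i.
K -> LL: L, L nullable, giving L | LL.
Drop L -> ε.
L -> KfS: K nullable, giving KfS | fS.
Unchanged (no nullable symbols): S -> i; D -> ff; K -> Df; K -> f; L -> e.

S -> e | i | eL; D -> i | Ki | Li | ff | LKi; K -> L | f | Df | LL; L -> e | fS | KfS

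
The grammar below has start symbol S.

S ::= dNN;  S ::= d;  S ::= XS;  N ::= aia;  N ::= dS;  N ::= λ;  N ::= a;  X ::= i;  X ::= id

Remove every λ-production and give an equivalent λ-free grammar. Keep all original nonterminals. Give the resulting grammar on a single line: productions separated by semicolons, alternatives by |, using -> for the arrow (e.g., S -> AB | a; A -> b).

Nullable set: {N}.
S -> dNN: N, N nullable, giving d | dN | dNN.
Drop N -> λ.
Unchanged (no nullable symbols): S -> XS; S -> d; N -> a; N -> aia; N -> dS; X -> i; X -> id.

S -> d | XS | dN | dNN; N -> a | dS | aia; X -> i | id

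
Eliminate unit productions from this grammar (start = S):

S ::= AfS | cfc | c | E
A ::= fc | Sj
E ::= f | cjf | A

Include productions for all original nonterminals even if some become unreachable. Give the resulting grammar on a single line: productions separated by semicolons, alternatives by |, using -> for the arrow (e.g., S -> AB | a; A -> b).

S -> c | f | Sj | fc | AfS | cfc | cjf; A -> Sj | fc; E -> f | Sj | fc | cjf

Unit productions: E->A, S->E.
Unit pairs (A ⇒* B via units): (E,A), (S,A), (S,E).
S: inherits non-unit rules of {A, E, S} → AfS | Sj | c | cfc | cjf | f | fc.
A: inherits non-unit rules of {A} → Sj | fc.
E: inherits non-unit rules of {A, E} → Sj | cjf | f | fc.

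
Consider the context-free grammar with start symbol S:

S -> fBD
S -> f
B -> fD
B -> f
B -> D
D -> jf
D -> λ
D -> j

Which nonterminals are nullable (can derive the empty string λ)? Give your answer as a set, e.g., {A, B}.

{B, D}

Directly nullable (have an ε-rule): {D}.
B is nullable via B -> D (every symbol on the right is already known nullable).
Not nullable: S — each has a terminal in every rule's right-hand side or depends on a non-nullable symbol.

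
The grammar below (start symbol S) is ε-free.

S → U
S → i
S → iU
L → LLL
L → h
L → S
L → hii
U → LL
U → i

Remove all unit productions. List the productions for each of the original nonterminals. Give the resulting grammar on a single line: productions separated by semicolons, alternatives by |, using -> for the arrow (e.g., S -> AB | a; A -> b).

Unit productions: L->S, S->U.
Unit pairs (A ⇒* B via units): (L,S), (L,U), (S,U).
S: inherits non-unit rules of {S, U} → LL | i | iU.
L: inherits non-unit rules of {L, S, U} → LL | LLL | h | hii | i | iU.
U: inherits non-unit rules of {U} → LL | i.

S -> i | LL | iU; L -> h | i | LL | iU | LLL | hii; U -> i | LL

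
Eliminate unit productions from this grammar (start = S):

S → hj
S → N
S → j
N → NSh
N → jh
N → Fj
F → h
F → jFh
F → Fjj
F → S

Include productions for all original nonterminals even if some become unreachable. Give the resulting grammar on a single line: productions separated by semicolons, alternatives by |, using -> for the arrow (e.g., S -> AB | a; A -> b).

S -> j | Fj | hj | jh | NSh; F -> h | j | Fj | hj | jh | Fjj | NSh | jFh; N -> Fj | jh | NSh

Unit productions: F->S, S->N.
Unit pairs (A ⇒* B via units): (F,N), (F,S), (S,N).
S: inherits non-unit rules of {N, S} → Fj | NSh | hj | j | jh.
F: inherits non-unit rules of {F, N, S} → Fj | Fjj | NSh | h | hj | j | jFh | jh.
N: inherits non-unit rules of {N} → Fj | NSh | jh.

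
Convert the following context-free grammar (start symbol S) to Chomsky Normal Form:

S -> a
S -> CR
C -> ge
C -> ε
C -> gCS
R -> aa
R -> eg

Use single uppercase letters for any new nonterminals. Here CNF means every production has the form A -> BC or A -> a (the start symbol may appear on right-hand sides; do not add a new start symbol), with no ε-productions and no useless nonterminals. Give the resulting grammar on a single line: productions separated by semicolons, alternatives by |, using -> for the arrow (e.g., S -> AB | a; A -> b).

Nullable: {C}; after ε-elimination: S -> R | a | CR; C -> gS | ge | gCS; R -> aa | eg.
After unit-elimination: S -> a | CR | aa | eg; C -> gS | ge | gCS; R -> aa | eg.
TERM: introduce D -> a, B -> e, A -> g and substitute in every rule of length ≥2.
BIN: C -> ACS becomes C -> AE, E -> CS.

S -> a | BA | CR | DD; A -> g; B -> e; C -> AB | AE | AS; D -> a; E -> CS; R -> BA | DD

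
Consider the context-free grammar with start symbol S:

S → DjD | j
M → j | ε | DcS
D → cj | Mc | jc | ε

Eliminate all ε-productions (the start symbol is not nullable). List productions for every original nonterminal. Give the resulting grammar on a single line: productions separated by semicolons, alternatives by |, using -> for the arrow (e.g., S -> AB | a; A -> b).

S -> j | Dj | jD | DjD; D -> c | Mc | cj | jc; M -> j | cS | DcS

Nullable set: {D, M}.
S -> DjD: D, D nullable, giving Dj | DjD | j | jD.
Drop D -> ε.
D -> Mc: M nullable, giving Mc | c.
Drop M -> ε.
M -> DcS: D nullable, giving DcS | cS.
Unchanged (no nullable symbols): S -> j; D -> cj; D -> jc; M -> j.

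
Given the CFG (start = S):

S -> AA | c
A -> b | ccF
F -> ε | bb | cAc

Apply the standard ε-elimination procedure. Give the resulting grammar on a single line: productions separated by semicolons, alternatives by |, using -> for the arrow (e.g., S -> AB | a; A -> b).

S -> c | AA; A -> b | cc | ccF; F -> bb | cAc

Nullable set: {F}.
A -> ccF: F nullable, giving cc | ccF.
Drop F -> ε.
Unchanged (no nullable symbols): S -> AA; S -> c; A -> b; F -> bb; F -> cAc.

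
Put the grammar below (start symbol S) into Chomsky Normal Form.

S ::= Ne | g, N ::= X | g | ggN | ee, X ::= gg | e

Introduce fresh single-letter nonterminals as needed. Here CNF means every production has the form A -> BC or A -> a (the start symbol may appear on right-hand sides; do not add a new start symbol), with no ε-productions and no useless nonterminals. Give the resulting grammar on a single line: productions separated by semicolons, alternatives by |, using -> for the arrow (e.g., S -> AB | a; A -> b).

S -> g | NA; A -> e; B -> g; C -> BN; N -> e | g | AA | BB | BC

No ε-productions.
After unit-elimination: S -> g | Ne; N -> e | g | ee | gg | ggN; X -> e | gg.
TERM: introduce A -> e, B -> g and substitute in every rule of length ≥2.
BIN: N -> BBN becomes N -> BC, C -> BN.
Drop unreachable/unproductive: X.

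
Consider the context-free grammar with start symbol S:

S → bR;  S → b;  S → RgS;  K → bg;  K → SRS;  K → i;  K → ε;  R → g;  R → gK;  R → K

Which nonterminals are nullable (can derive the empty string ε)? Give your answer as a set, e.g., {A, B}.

{K, R}

Directly nullable (have an ε-rule): {K}.
R is nullable via R -> K (every symbol on the right is already known nullable).
Not nullable: S — each has a terminal in every rule's right-hand side or depends on a non-nullable symbol.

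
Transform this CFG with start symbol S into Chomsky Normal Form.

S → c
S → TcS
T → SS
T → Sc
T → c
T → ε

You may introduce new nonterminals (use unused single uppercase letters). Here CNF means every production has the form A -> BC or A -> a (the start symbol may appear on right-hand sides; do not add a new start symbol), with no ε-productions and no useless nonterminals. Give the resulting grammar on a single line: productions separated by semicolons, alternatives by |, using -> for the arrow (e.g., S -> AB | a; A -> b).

S -> c | AS | TB; A -> c; B -> AS; T -> c | SA | SS

Nullable: {T}; after ε-elimination: S -> c | cS | TcS; T -> c | SS | Sc.
No unit productions to eliminate.
TERM: introduce A -> c and substitute in every rule of length ≥2.
BIN: S -> TAS becomes S -> TB, B -> AS.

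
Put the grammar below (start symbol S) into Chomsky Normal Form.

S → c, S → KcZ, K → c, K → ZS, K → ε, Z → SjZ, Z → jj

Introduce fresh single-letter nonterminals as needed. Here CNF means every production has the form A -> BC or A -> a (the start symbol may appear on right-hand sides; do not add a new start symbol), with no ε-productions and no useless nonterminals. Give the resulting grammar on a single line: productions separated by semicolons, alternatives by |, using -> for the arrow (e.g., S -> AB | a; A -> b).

S -> c | AZ | KC; A -> c; B -> j; C -> AZ; D -> BZ; K -> c | ZS; Z -> BB | SD

Nullable: {K}; after ε-elimination: S -> c | cZ | KcZ; K -> c | ZS; Z -> jj | SjZ.
No unit productions to eliminate.
TERM: introduce A -> c, B -> j and substitute in every rule of length ≥2.
BIN: S -> KAZ becomes S -> KC, C -> AZ; Z -> SBZ becomes Z -> SD, D -> BZ.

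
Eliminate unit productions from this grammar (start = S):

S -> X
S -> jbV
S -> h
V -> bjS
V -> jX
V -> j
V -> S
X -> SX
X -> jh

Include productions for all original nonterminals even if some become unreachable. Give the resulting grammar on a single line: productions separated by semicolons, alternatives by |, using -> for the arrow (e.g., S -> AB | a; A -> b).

Unit productions: S->X, V->S.
Unit pairs (A ⇒* B via units): (S,X), (V,S), (V,X).
S: inherits non-unit rules of {S, X} → SX | h | jbV | jh.
V: inherits non-unit rules of {S, V, X} → SX | bjS | h | j | jX | jbV | jh.
X: inherits non-unit rules of {X} → SX | jh.

S -> h | SX | jh | jbV; V -> h | j | SX | jX | jh | bjS | jbV; X -> SX | jh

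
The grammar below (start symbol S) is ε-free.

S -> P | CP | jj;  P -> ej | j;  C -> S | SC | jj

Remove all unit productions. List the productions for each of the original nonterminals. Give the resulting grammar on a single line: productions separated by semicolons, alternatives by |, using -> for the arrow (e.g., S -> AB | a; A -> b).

S -> j | CP | ej | jj; C -> j | CP | SC | ej | jj; P -> j | ej

Unit productions: C->S, S->P.
Unit pairs (A ⇒* B via units): (C,P), (C,S), (S,P).
S: inherits non-unit rules of {P, S} → CP | ej | j | jj.
C: inherits non-unit rules of {C, P, S} → CP | SC | ej | j | jj.
P: inherits non-unit rules of {P} → ej | j.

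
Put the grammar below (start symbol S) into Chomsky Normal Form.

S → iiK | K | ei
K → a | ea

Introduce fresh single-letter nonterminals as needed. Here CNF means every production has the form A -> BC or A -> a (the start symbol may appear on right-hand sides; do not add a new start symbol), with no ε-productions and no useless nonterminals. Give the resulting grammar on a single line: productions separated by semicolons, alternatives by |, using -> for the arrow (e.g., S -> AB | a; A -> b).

S -> a | AB | AC | CD; A -> e; B -> a; C -> i; D -> CK; K -> a | AB

No ε-productions.
After unit-elimination: S -> a | ea | ei | iiK; K -> a | ea.
TERM: introduce B -> a, A -> e, C -> i and substitute in every rule of length ≥2.
BIN: S -> CCK becomes S -> CD, D -> CK.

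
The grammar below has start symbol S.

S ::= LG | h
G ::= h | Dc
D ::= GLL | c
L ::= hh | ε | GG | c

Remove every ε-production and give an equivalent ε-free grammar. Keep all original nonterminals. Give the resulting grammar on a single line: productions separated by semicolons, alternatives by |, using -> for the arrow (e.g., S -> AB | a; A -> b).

Nullable set: {L}.
S -> LG: L nullable, giving G | LG.
D -> GLL: L, L nullable, giving G | GL | GLL.
Drop L -> ε.
Unchanged (no nullable symbols): S -> h; D -> c; G -> Dc; G -> h; L -> GG; L -> c; L -> hh.

S -> G | h | LG; D -> G | c | GL | GLL; G -> h | Dc; L -> c | GG | hh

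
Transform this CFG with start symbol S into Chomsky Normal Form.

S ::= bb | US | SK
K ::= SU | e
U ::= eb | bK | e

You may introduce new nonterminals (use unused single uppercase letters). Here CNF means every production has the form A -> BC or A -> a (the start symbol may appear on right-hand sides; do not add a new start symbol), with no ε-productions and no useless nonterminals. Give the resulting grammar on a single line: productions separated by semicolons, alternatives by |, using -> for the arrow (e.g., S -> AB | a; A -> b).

No ε-productions.
No unit productions to eliminate.
TERM: introduce A -> b, B -> e and substitute in every rule of length ≥2.

S -> AA | SK | US; A -> b; B -> e; K -> e | SU; U -> e | AK | BA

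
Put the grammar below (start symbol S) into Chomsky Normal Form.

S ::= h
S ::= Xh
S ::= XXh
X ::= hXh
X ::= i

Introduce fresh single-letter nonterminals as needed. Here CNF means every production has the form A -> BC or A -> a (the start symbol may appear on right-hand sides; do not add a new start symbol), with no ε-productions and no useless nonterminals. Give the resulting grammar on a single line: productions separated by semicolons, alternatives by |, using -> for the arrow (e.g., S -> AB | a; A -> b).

S -> h | XA | XB; A -> h; B -> XA; C -> XA; X -> i | AC

No ε-productions.
No unit productions to eliminate.
TERM: introduce A -> h and substitute in every rule of length ≥2.
BIN: S -> XXA becomes S -> XB, B -> XA; X -> AXA becomes X -> AC, C -> XA.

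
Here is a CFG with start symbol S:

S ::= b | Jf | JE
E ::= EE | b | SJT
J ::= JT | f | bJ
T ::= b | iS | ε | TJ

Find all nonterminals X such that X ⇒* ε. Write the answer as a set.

Directly nullable (have an ε-rule): {T}.
Not nullable: E, J, S — each has a terminal in every rule's right-hand side or depends on a non-nullable symbol.

{T}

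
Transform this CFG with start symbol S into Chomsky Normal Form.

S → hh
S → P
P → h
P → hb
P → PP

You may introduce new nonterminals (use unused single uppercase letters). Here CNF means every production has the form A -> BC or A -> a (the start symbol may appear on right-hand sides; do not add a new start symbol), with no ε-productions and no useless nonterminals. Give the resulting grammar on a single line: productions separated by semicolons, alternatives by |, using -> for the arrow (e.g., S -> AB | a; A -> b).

No ε-productions.
After unit-elimination: S -> h | PP | hb | hh; P -> h | PP | hb.
TERM: introduce B -> b, A -> h and substitute in every rule of length ≥2.

S -> h | AA | AB | PP; A -> h; B -> b; P -> h | AB | PP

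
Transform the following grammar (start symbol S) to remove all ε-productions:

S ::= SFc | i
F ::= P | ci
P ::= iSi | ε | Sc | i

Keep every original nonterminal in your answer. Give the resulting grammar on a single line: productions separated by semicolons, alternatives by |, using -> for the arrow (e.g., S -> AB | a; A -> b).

Nullable set: {F, P}.
S -> SFc: F nullable, giving SFc | Sc.
F -> P: P nullable, giving P.
Drop P -> ε.
Unchanged (no nullable symbols): S -> i; F -> ci; P -> Sc; P -> i; P -> iSi.

S -> i | Sc | SFc; F -> P | ci; P -> i | Sc | iSi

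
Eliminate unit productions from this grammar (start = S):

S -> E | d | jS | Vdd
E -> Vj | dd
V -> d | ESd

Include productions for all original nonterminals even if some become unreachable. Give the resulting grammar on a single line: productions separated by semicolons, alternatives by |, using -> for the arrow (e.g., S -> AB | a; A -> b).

Unit productions: S->E.
Unit pairs (A ⇒* B via units): (S,E).
S: inherits non-unit rules of {E, S} → Vdd | Vj | d | dd | jS.
E: inherits non-unit rules of {E} → Vj | dd.
V: inherits non-unit rules of {V} → ESd | d.

S -> d | Vj | dd | jS | Vdd; E -> Vj | dd; V -> d | ESd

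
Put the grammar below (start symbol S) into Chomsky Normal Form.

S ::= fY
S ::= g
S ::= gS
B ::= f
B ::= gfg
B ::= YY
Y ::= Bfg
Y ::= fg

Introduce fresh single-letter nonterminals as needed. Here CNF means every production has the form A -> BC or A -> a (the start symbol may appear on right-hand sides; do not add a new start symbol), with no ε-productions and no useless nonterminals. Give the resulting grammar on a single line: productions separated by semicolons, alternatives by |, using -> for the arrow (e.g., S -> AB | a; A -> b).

S -> g | AS | CY; A -> g; B -> f | AD | YY; C -> f; D -> CA; E -> CA; Y -> BE | CA

No ε-productions.
No unit productions to eliminate.
TERM: introduce C -> f, A -> g and substitute in every rule of length ≥2.
BIN: B -> ACA becomes B -> AD, D -> CA; Y -> BCA becomes Y -> BE, E -> CA.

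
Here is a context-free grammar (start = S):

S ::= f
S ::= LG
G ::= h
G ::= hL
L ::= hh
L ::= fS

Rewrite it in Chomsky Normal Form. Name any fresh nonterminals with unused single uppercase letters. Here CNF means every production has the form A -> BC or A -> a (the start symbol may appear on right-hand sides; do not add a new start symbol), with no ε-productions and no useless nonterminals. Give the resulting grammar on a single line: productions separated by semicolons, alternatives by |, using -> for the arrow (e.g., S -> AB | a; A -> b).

No ε-productions.
No unit productions to eliminate.
TERM: introduce B -> f, A -> h and substitute in every rule of length ≥2.

S -> f | LG; A -> h; B -> f; G -> h | AL; L -> AA | BS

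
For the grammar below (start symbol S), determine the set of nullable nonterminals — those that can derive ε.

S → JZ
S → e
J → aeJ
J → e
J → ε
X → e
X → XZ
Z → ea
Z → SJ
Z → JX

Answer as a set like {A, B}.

Directly nullable (have an ε-rule): {J}.
Not nullable: S, X, Z — each has a terminal in every rule's right-hand side or depends on a non-nullable symbol.

{J}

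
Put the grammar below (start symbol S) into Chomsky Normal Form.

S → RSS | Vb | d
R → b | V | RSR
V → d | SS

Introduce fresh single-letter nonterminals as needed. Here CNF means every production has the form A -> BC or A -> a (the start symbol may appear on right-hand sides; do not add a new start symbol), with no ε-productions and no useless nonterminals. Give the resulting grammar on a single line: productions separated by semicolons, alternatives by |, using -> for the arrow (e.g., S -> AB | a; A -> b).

No ε-productions.
After unit-elimination: S -> d | Vb | RSS; R -> b | d | SS | RSR; V -> d | SS.
TERM: introduce A -> b and substitute in every rule of length ≥2.
BIN: R -> RSR becomes R -> RB, B -> SR; S -> RSS becomes S -> RC, C -> SS.

S -> d | RC | VA; A -> b; B -> SR; C -> SS; R -> b | d | RB | SS; V -> d | SS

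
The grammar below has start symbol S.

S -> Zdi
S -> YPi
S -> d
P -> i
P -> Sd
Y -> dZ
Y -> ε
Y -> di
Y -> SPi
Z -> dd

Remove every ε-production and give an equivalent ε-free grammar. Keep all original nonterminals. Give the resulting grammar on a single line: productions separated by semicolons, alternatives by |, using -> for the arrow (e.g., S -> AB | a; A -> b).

Nullable set: {Y}.
S -> YPi: Y nullable, giving Pi | YPi.
Drop Y -> ε.
Unchanged (no nullable symbols): S -> Zdi; S -> d; P -> Sd; P -> i; Y -> SPi; Y -> dZ; Y -> di; Z -> dd.

S -> d | Pi | YPi | Zdi; P -> i | Sd; Y -> dZ | di | SPi; Z -> dd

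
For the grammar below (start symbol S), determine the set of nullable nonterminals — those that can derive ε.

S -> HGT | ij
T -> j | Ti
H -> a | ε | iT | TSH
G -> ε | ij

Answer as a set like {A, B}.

Directly nullable (have an ε-rule): {G, H}.
Not nullable: S, T — each has a terminal in every rule's right-hand side or depends on a non-nullable symbol.

{G, H}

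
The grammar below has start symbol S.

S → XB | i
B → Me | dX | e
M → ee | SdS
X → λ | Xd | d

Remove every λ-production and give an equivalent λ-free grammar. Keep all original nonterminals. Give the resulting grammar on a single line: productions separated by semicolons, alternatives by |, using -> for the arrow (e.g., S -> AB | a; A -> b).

Nullable set: {X}.
S -> XB: X nullable, giving B | XB.
B -> dX: X nullable, giving d | dX.
Drop X -> λ.
X -> Xd: X nullable, giving Xd | d.
Unchanged (no nullable symbols): S -> i; B -> Me; B -> e; M -> SdS; M -> ee; X -> d.

S -> B | i | XB; B -> d | e | Me | dX; M -> ee | SdS; X -> d | Xd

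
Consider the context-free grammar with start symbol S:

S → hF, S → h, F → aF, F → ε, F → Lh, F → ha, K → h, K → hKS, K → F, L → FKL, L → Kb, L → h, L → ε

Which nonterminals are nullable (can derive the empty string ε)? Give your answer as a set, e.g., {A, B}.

{F, K, L}

Directly nullable (have an ε-rule): {F, L}.
K is nullable via K -> F (every symbol on the right is already known nullable).
Not nullable: S — each has a terminal in every rule's right-hand side or depends on a non-nullable symbol.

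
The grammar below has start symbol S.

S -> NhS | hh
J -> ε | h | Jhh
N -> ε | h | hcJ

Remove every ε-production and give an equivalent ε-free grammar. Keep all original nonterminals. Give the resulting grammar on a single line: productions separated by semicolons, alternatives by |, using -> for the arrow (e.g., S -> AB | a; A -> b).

S -> hS | hh | NhS; J -> h | hh | Jhh; N -> h | hc | hcJ

Nullable set: {J, N}.
S -> NhS: N nullable, giving NhS | hS.
Drop J -> ε.
J -> Jhh: J nullable, giving Jhh | hh.
Drop N -> ε.
N -> hcJ: J nullable, giving hc | hcJ.
Unchanged (no nullable symbols): S -> hh; J -> h; N -> h.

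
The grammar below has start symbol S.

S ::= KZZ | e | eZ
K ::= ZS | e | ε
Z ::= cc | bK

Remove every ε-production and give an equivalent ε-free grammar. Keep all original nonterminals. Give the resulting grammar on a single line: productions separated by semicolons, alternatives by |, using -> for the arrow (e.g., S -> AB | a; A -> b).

Nullable set: {K}.
S -> KZZ: K nullable, giving KZZ | ZZ.
Drop K -> ε.
Z -> bK: K nullable, giving b | bK.
Unchanged (no nullable symbols): S -> e; S -> eZ; K -> ZS; K -> e; Z -> cc.

S -> e | ZZ | eZ | KZZ; K -> e | ZS; Z -> b | bK | cc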